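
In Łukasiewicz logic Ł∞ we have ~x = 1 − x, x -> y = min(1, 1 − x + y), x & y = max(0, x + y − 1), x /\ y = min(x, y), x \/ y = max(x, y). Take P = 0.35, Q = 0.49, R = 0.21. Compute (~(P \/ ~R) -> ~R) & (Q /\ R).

~R = 1 − 0.21 = 0.79
P \/ ~R = max(0.35, 0.79) = 0.79
~(P \/ ~R) = 1 − 0.79 = 0.21
~(P \/ ~R) -> ~R = min(1, 1 − 0.21 + 0.79) = min(1, 1.58) = 1.00
Q /\ R = min(0.49, 0.21) = 0.21
(~(P \/ ~R) -> ~R) & (Q /\ R) = max(0, 1.00 + 0.21 − 1) = max(0, 0.21) = 0.21

0.21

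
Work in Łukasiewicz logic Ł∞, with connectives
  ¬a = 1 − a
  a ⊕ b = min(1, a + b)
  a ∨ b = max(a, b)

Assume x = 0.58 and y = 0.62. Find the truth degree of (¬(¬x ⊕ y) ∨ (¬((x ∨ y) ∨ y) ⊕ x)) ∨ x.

¬x = 1 − 0.58 = 0.42
¬x ⊕ y = min(1, 0.42 + 0.62) = min(1, 1.04) = 1.00
¬(¬x ⊕ y) = 1 − 1.00 = 0.00
x ∨ y = max(0.58, 0.62) = 0.62
(x ∨ y) ∨ y = max(0.62, 0.62) = 0.62
¬((x ∨ y) ∨ y) = 1 − 0.62 = 0.38
¬((x ∨ y) ∨ y) ⊕ x = min(1, 0.38 + 0.58) = min(1, 0.96) = 0.96
¬(¬x ⊕ y) ∨ (¬((x ∨ y) ∨ y) ⊕ x) = max(0.00, 0.96) = 0.96
(¬(¬x ⊕ y) ∨ (¬((x ∨ y) ∨ y) ⊕ x)) ∨ x = max(0.96, 0.58) = 0.96

0.96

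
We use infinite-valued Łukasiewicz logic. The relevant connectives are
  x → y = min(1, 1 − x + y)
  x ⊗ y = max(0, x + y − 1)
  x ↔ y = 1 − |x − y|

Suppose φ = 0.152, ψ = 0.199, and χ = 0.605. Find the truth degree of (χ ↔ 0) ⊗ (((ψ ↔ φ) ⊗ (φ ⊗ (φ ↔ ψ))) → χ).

χ ↔ 0 = 1 − |0.605 − 0.000| = 1 − 0.605 = 0.395
ψ ↔ φ = 1 − |0.199 − 0.152| = 1 − 0.047 = 0.953
φ ↔ ψ = 1 − |0.152 − 0.199| = 1 − 0.047 = 0.953
φ ⊗ (φ ↔ ψ) = max(0, 0.152 + 0.953 − 1) = max(0, 0.105) = 0.105
(ψ ↔ φ) ⊗ (φ ⊗ (φ ↔ ψ)) = max(0, 0.953 + 0.105 − 1) = max(0, 0.058) = 0.058
((ψ ↔ φ) ⊗ (φ ⊗ (φ ↔ ψ))) → χ = min(1, 1 − 0.058 + 0.605) = min(1, 1.547) = 1.000
(χ ↔ 0) ⊗ (((ψ ↔ φ) ⊗ (φ ⊗ (φ ↔ ψ))) → χ) = max(0, 0.395 + 1.000 − 1) = max(0, 0.395) = 0.395

0.395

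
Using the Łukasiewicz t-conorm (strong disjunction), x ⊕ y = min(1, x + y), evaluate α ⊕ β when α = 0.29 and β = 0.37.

0.66

α ⊕ β = min(1, 0.29 + 0.37) = min(1, 0.66) = 0.66
For comparison, the Gödel t-conorm max(x, y) would give 0.37.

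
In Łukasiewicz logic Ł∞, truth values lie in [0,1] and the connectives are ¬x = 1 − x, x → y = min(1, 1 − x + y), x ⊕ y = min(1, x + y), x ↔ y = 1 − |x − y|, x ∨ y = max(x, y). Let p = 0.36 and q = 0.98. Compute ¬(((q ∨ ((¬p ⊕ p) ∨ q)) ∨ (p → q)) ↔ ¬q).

0.98

¬p = 1 − 0.36 = 0.64
¬p ⊕ p = min(1, 0.64 + 0.36) = min(1, 1.00) = 1.00
(¬p ⊕ p) ∨ q = max(1.00, 0.98) = 1.00
q ∨ ((¬p ⊕ p) ∨ q) = max(0.98, 1.00) = 1.00
p → q = min(1, 1 − 0.36 + 0.98) = min(1, 1.62) = 1.00
(q ∨ ((¬p ⊕ p) ∨ q)) ∨ (p → q) = max(1.00, 1.00) = 1.00
¬q = 1 − 0.98 = 0.02
((q ∨ ((¬p ⊕ p) ∨ q)) ∨ (p → q)) ↔ ¬q = 1 − |1.00 − 0.02| = 1 − 0.98 = 0.02
¬(((q ∨ ((¬p ⊕ p) ∨ q)) ∨ (p → q)) ↔ ¬q) = 1 − 0.02 = 0.98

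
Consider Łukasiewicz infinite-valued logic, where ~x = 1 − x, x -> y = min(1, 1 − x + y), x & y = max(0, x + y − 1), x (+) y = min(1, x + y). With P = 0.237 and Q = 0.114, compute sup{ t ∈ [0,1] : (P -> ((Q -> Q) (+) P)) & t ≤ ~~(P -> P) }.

Q -> Q = min(1, 1 − 0.114 + 0.114) = min(1, 1.000) = 1.000
(Q -> Q) (+) P = min(1, 1.000 + 0.237) = min(1, 1.237) = 1.000
P -> ((Q -> Q) (+) P) = min(1, 1 − 0.237 + 1.000) = min(1, 1.763) = 1.000
So the left factor is P -> ((Q -> Q) (+) P) = 1.000.
P -> P = min(1, 1 − 0.237 + 0.237) = min(1, 1.000) = 1.000
~(P -> P) = 1 − 1.000 = 0.000
~~(P -> P) = 1 − 0.000 = 1.000
So the right-hand bound is ~~(P -> P) = 1.000.
The residuum of the Łukasiewicz t-norm gives the supremum: min(1, 1 − 1.000 + 1.000).
1 − 1.000 + 1.000 = 1.000, so t = min(1, 1.000) = 1.000.
Check: 1.000 & 1.000 = max(0, 1.000) = 1.000 ≤ 1.000.

1.000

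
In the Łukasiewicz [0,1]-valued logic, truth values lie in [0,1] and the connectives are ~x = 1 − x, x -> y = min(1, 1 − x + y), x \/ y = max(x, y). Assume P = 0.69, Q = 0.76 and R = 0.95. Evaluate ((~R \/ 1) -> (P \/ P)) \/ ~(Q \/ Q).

0.69

~R = 1 − 0.95 = 0.05
~R \/ 1 = max(0.05, 1.00) = 1.00
P \/ P = max(0.69, 0.69) = 0.69
(~R \/ 1) -> (P \/ P) = min(1, 1 − 1.00 + 0.69) = min(1, 0.69) = 0.69
Q \/ Q = max(0.76, 0.76) = 0.76
~(Q \/ Q) = 1 − 0.76 = 0.24
((~R \/ 1) -> (P \/ P)) \/ ~(Q \/ Q) = max(0.69, 0.24) = 0.69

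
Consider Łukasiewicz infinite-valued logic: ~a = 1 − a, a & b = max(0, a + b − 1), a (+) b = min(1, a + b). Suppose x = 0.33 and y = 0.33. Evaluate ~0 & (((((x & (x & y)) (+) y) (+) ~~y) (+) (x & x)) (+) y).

0.99

~0 = 1 − 0.00 = 1.00
x & y = max(0, 0.33 + 0.33 − 1) = max(0, -0.34) = 0.00
x & (x & y) = max(0, 0.33 + 0.00 − 1) = max(0, -0.67) = 0.00
(x & (x & y)) (+) y = min(1, 0.00 + 0.33) = min(1, 0.33) = 0.33
~y = 1 − 0.33 = 0.67
~~y = 1 − 0.67 = 0.33
((x & (x & y)) (+) y) (+) ~~y = min(1, 0.33 + 0.33) = min(1, 0.66) = 0.66
x & x = max(0, 0.33 + 0.33 − 1) = max(0, -0.34) = 0.00
(((x & (x & y)) (+) y) (+) ~~y) (+) (x & x) = min(1, 0.66 + 0.00) = min(1, 0.66) = 0.66
((((x & (x & y)) (+) y) (+) ~~y) (+) (x & x)) (+) y = min(1, 0.66 + 0.33) = min(1, 0.99) = 0.99
~0 & (((((x & (x & y)) (+) y) (+) ~~y) (+) (x & x)) (+) y) = max(0, 1.00 + 0.99 − 1) = max(0, 0.99) = 0.99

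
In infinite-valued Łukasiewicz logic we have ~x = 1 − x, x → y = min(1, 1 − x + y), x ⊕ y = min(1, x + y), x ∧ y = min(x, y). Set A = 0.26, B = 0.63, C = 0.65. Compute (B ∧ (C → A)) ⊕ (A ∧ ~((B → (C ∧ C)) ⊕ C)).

0.61

C → A = min(1, 1 − 0.65 + 0.26) = min(1, 0.61) = 0.61
B ∧ (C → A) = min(0.63, 0.61) = 0.61
C ∧ C = min(0.65, 0.65) = 0.65
B → (C ∧ C) = min(1, 1 − 0.63 + 0.65) = min(1, 1.02) = 1.00
(B → (C ∧ C)) ⊕ C = min(1, 1.00 + 0.65) = min(1, 1.65) = 1.00
~((B → (C ∧ C)) ⊕ C) = 1 − 1.00 = 0.00
A ∧ ~((B → (C ∧ C)) ⊕ C) = min(0.26, 0.00) = 0.00
(B ∧ (C → A)) ⊕ (A ∧ ~((B → (C ∧ C)) ⊕ C)) = min(1, 0.61 + 0.00) = min(1, 0.61) = 0.61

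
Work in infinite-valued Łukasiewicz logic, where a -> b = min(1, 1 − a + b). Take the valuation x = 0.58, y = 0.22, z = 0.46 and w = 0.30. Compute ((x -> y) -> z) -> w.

0.48

x -> y = min(1, 1 − 0.58 + 0.22) = min(1, 0.64) = 0.64
(x -> y) -> z = min(1, 1 − 0.64 + 0.46) = min(1, 0.82) = 0.82
((x -> y) -> z) -> w = min(1, 1 − 0.82 + 0.30) = min(1, 0.48) = 0.48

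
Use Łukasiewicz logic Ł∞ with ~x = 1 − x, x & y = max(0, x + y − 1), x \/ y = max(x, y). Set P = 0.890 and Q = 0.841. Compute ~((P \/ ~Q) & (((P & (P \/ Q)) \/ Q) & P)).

~Q = 1 − 0.841 = 0.159
P \/ ~Q = max(0.890, 0.159) = 0.890
P \/ Q = max(0.890, 0.841) = 0.890
P & (P \/ Q) = max(0, 0.890 + 0.890 − 1) = max(0, 0.780) = 0.780
(P & (P \/ Q)) \/ Q = max(0.780, 0.841) = 0.841
((P & (P \/ Q)) \/ Q) & P = max(0, 0.841 + 0.890 − 1) = max(0, 0.731) = 0.731
(P \/ ~Q) & (((P & (P \/ Q)) \/ Q) & P) = max(0, 0.890 + 0.731 − 1) = max(0, 0.621) = 0.621
~((P \/ ~Q) & (((P & (P \/ Q)) \/ Q) & P)) = 1 − 0.621 = 0.379

0.379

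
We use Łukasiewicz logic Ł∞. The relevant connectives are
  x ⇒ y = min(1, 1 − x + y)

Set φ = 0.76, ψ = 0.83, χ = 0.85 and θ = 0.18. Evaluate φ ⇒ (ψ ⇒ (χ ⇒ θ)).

0.74

χ ⇒ θ = min(1, 1 − 0.85 + 0.18) = min(1, 0.33) = 0.33
ψ ⇒ (χ ⇒ θ) = min(1, 1 − 0.83 + 0.33) = min(1, 0.50) = 0.50
φ ⇒ (ψ ⇒ (χ ⇒ θ)) = min(1, 1 − 0.76 + 0.50) = min(1, 0.74) = 0.74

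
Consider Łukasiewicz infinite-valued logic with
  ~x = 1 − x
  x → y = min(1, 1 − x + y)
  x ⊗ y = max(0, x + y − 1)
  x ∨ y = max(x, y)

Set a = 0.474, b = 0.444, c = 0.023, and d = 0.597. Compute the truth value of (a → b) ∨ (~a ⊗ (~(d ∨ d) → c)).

a → b = min(1, 1 − 0.474 + 0.444) = min(1, 0.970) = 0.970
~a = 1 − 0.474 = 0.526
d ∨ d = max(0.597, 0.597) = 0.597
~(d ∨ d) = 1 − 0.597 = 0.403
~(d ∨ d) → c = min(1, 1 − 0.403 + 0.023) = min(1, 0.620) = 0.620
~a ⊗ (~(d ∨ d) → c) = max(0, 0.526 + 0.620 − 1) = max(0, 0.146) = 0.146
(a → b) ∨ (~a ⊗ (~(d ∨ d) → c)) = max(0.970, 0.146) = 0.970

0.970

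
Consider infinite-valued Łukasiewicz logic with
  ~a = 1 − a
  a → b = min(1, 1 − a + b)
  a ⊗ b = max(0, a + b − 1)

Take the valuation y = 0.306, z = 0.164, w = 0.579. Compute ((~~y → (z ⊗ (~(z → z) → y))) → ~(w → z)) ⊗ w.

0.136

~y = 1 − 0.306 = 0.694
~~y = 1 − 0.694 = 0.306
z → z = min(1, 1 − 0.164 + 0.164) = min(1, 1.000) = 1.000
~(z → z) = 1 − 1.000 = 0.000
~(z → z) → y = min(1, 1 − 0.000 + 0.306) = min(1, 1.306) = 1.000
z ⊗ (~(z → z) → y) = max(0, 0.164 + 1.000 − 1) = max(0, 0.164) = 0.164
~~y → (z ⊗ (~(z → z) → y)) = min(1, 1 − 0.306 + 0.164) = min(1, 0.858) = 0.858
w → z = min(1, 1 − 0.579 + 0.164) = min(1, 0.585) = 0.585
~(w → z) = 1 − 0.585 = 0.415
(~~y → (z ⊗ (~(z → z) → y))) → ~(w → z) = min(1, 1 − 0.858 + 0.415) = min(1, 0.557) = 0.557
((~~y → (z ⊗ (~(z → z) → y))) → ~(w → z)) ⊗ w = max(0, 0.557 + 0.579 − 1) = max(0, 0.136) = 0.136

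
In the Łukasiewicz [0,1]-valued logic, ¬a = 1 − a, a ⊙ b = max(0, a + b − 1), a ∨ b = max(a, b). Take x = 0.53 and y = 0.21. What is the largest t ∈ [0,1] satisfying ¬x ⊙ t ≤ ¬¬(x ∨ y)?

¬x = 1 − 0.53 = 0.47
So the left factor is ¬x = 0.47.
x ∨ y = max(0.53, 0.21) = 0.53
¬(x ∨ y) = 1 − 0.53 = 0.47
¬¬(x ∨ y) = 1 − 0.47 = 0.53
So the right-hand bound is ¬¬(x ∨ y) = 0.53.
The residuum of the Łukasiewicz t-norm gives the supremum: min(1, 1 − 0.47 + 0.53).
1 − 0.47 + 0.53 = 1.06, so t = min(1, 1.06) = 1.00.
Check: 0.47 ⊙ 1.00 = max(0, 0.47) = 0.47 ≤ 0.53.

1.00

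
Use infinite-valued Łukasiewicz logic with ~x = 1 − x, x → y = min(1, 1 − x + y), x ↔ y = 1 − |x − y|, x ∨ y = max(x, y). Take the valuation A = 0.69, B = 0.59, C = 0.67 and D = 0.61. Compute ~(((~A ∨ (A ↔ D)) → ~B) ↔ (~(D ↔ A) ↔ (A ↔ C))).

0.39

~A = 1 − 0.69 = 0.31
A ↔ D = 1 − |0.69 − 0.61| = 1 − 0.08 = 0.92
~A ∨ (A ↔ D) = max(0.31, 0.92) = 0.92
~B = 1 − 0.59 = 0.41
(~A ∨ (A ↔ D)) → ~B = min(1, 1 − 0.92 + 0.41) = min(1, 0.49) = 0.49
D ↔ A = 1 − |0.61 − 0.69| = 1 − 0.08 = 0.92
~(D ↔ A) = 1 − 0.92 = 0.08
A ↔ C = 1 − |0.69 − 0.67| = 1 − 0.02 = 0.98
~(D ↔ A) ↔ (A ↔ C) = 1 − |0.08 − 0.98| = 1 − 0.90 = 0.10
((~A ∨ (A ↔ D)) → ~B) ↔ (~(D ↔ A) ↔ (A ↔ C)) = 1 − |0.49 − 0.10| = 1 − 0.39 = 0.61
~(((~A ∨ (A ↔ D)) → ~B) ↔ (~(D ↔ A) ↔ (A ↔ C))) = 1 − 0.61 = 0.39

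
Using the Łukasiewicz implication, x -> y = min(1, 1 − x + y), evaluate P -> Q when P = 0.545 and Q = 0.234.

P -> Q = min(1, 1 − 0.545 + 0.234) = min(1, 0.689) = 0.689
For comparison, the Gödel implication (1 if x ≤ y else y) would give 0.234.

0.689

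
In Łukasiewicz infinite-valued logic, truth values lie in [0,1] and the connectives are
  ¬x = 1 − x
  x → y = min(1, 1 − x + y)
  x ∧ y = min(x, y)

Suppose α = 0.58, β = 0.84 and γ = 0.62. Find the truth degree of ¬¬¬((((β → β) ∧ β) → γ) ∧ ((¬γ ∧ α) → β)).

0.22

β → β = min(1, 1 − 0.84 + 0.84) = min(1, 1.00) = 1.00
(β → β) ∧ β = min(1.00, 0.84) = 0.84
((β → β) ∧ β) → γ = min(1, 1 − 0.84 + 0.62) = min(1, 0.78) = 0.78
¬γ = 1 − 0.62 = 0.38
¬γ ∧ α = min(0.38, 0.58) = 0.38
(¬γ ∧ α) → β = min(1, 1 − 0.38 + 0.84) = min(1, 1.46) = 1.00
(((β → β) ∧ β) → γ) ∧ ((¬γ ∧ α) → β) = min(0.78, 1.00) = 0.78
¬((((β → β) ∧ β) → γ) ∧ ((¬γ ∧ α) → β)) = 1 − 0.78 = 0.22
¬¬((((β → β) ∧ β) → γ) ∧ ((¬γ ∧ α) → β)) = 1 − 0.22 = 0.78
¬¬¬((((β → β) ∧ β) → γ) ∧ ((¬γ ∧ α) → β)) = 1 − 0.78 = 0.22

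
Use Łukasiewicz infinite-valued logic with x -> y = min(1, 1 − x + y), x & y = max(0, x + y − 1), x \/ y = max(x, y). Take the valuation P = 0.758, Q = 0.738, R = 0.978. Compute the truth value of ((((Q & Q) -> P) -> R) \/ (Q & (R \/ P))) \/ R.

0.978

Q & Q = max(0, 0.738 + 0.738 − 1) = max(0, 0.476) = 0.476
(Q & Q) -> P = min(1, 1 − 0.476 + 0.758) = min(1, 1.282) = 1.000
((Q & Q) -> P) -> R = min(1, 1 − 1.000 + 0.978) = min(1, 0.978) = 0.978
R \/ P = max(0.978, 0.758) = 0.978
Q & (R \/ P) = max(0, 0.738 + 0.978 − 1) = max(0, 0.716) = 0.716
(((Q & Q) -> P) -> R) \/ (Q & (R \/ P)) = max(0.978, 0.716) = 0.978
((((Q & Q) -> P) -> R) \/ (Q & (R \/ P))) \/ R = max(0.978, 0.978) = 0.978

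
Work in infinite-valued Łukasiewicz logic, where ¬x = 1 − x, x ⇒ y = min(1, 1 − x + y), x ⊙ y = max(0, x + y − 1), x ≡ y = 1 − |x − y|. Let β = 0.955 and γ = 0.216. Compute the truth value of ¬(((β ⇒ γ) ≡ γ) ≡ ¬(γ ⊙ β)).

0.126

β ⇒ γ = min(1, 1 − 0.955 + 0.216) = min(1, 0.261) = 0.261
(β ⇒ γ) ≡ γ = 1 − |0.261 − 0.216| = 1 − 0.045 = 0.955
γ ⊙ β = max(0, 0.216 + 0.955 − 1) = max(0, 0.171) = 0.171
¬(γ ⊙ β) = 1 − 0.171 = 0.829
((β ⇒ γ) ≡ γ) ≡ ¬(γ ⊙ β) = 1 − |0.955 − 0.829| = 1 − 0.126 = 0.874
¬(((β ⇒ γ) ≡ γ) ≡ ¬(γ ⊙ β)) = 1 − 0.874 = 0.126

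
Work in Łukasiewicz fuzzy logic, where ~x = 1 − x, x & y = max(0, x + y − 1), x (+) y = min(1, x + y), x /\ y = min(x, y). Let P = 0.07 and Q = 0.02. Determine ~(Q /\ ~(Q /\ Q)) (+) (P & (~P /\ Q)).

Q /\ Q = min(0.02, 0.02) = 0.02
~(Q /\ Q) = 1 − 0.02 = 0.98
Q /\ ~(Q /\ Q) = min(0.02, 0.98) = 0.02
~(Q /\ ~(Q /\ Q)) = 1 − 0.02 = 0.98
~P = 1 − 0.07 = 0.93
~P /\ Q = min(0.93, 0.02) = 0.02
P & (~P /\ Q) = max(0, 0.07 + 0.02 − 1) = max(0, -0.91) = 0.00
~(Q /\ ~(Q /\ Q)) (+) (P & (~P /\ Q)) = min(1, 0.98 + 0.00) = min(1, 0.98) = 0.98

0.98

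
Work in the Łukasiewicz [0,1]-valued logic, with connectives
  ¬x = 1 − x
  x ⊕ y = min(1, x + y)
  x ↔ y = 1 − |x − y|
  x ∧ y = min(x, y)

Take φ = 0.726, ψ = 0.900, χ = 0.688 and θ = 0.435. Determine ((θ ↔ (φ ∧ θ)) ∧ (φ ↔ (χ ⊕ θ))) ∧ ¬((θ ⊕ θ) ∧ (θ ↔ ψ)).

φ ∧ θ = min(0.726, 0.435) = 0.435
θ ↔ (φ ∧ θ) = 1 − |0.435 − 0.435| = 1 − 0.000 = 1.000
χ ⊕ θ = min(1, 0.688 + 0.435) = min(1, 1.123) = 1.000
φ ↔ (χ ⊕ θ) = 1 − |0.726 − 1.000| = 1 − 0.274 = 0.726
(θ ↔ (φ ∧ θ)) ∧ (φ ↔ (χ ⊕ θ)) = min(1.000, 0.726) = 0.726
θ ⊕ θ = min(1, 0.435 + 0.435) = min(1, 0.870) = 0.870
θ ↔ ψ = 1 − |0.435 − 0.900| = 1 − 0.465 = 0.535
(θ ⊕ θ) ∧ (θ ↔ ψ) = min(0.870, 0.535) = 0.535
¬((θ ⊕ θ) ∧ (θ ↔ ψ)) = 1 − 0.535 = 0.465
((θ ↔ (φ ∧ θ)) ∧ (φ ↔ (χ ⊕ θ))) ∧ ¬((θ ⊕ θ) ∧ (θ ↔ ψ)) = min(0.726, 0.465) = 0.465

0.465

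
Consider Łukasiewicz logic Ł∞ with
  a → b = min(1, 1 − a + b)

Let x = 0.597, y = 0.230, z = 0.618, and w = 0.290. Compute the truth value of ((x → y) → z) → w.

0.305

x → y = min(1, 1 − 0.597 + 0.230) = min(1, 0.633) = 0.633
(x → y) → z = min(1, 1 − 0.633 + 0.618) = min(1, 0.985) = 0.985
((x → y) → z) → w = min(1, 1 − 0.985 + 0.290) = min(1, 0.305) = 0.305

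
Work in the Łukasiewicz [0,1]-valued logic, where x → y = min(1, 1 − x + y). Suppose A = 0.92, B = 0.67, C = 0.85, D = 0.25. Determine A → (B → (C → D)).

C → D = min(1, 1 − 0.85 + 0.25) = min(1, 0.40) = 0.40
B → (C → D) = min(1, 1 − 0.67 + 0.40) = min(1, 0.73) = 0.73
A → (B → (C → D)) = min(1, 1 − 0.92 + 0.73) = min(1, 0.81) = 0.81

0.81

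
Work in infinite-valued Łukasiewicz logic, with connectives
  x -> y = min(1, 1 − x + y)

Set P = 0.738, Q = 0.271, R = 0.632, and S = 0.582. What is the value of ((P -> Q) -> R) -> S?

0.582

P -> Q = min(1, 1 − 0.738 + 0.271) = min(1, 0.533) = 0.533
(P -> Q) -> R = min(1, 1 − 0.533 + 0.632) = min(1, 1.099) = 1.000
((P -> Q) -> R) -> S = min(1, 1 − 1.000 + 0.582) = min(1, 0.582) = 0.582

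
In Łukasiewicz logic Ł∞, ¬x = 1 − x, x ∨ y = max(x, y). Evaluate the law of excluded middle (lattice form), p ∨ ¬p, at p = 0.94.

0.94

¬p = 1 − 0.94 = 0.06
p ∨ ¬p = max(0.94, 0.06) = 0.94
(The value 0.94 < 1 shows this instance is not satisfied; not a Ł∞-tautology — its value is max(a, 1−a).)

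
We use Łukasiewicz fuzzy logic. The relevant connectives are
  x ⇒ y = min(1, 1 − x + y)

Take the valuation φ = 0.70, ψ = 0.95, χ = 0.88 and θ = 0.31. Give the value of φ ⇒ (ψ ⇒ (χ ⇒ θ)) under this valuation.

χ ⇒ θ = min(1, 1 − 0.88 + 0.31) = min(1, 0.43) = 0.43
ψ ⇒ (χ ⇒ θ) = min(1, 1 − 0.95 + 0.43) = min(1, 0.48) = 0.48
φ ⇒ (ψ ⇒ (χ ⇒ θ)) = min(1, 1 − 0.70 + 0.48) = min(1, 0.78) = 0.78

0.78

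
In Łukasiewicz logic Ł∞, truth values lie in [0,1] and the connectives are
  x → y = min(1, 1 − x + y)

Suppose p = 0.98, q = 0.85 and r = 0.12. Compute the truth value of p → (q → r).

q → r = min(1, 1 − 0.85 + 0.12) = min(1, 0.27) = 0.27
p → (q → r) = min(1, 1 − 0.98 + 0.27) = min(1, 0.29) = 0.29

0.29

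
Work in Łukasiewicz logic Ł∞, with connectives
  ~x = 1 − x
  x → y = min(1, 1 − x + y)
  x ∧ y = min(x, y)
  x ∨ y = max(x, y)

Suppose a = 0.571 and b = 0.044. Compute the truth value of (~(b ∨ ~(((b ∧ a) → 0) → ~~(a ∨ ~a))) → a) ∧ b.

b ∧ a = min(0.044, 0.571) = 0.044
(b ∧ a) → 0 = min(1, 1 − 0.044 + 0.000) = min(1, 0.956) = 0.956
~a = 1 − 0.571 = 0.429
a ∨ ~a = max(0.571, 0.429) = 0.571
~(a ∨ ~a) = 1 − 0.571 = 0.429
~~(a ∨ ~a) = 1 − 0.429 = 0.571
((b ∧ a) → 0) → ~~(a ∨ ~a) = min(1, 1 − 0.956 + 0.571) = min(1, 0.615) = 0.615
~(((b ∧ a) → 0) → ~~(a ∨ ~a)) = 1 − 0.615 = 0.385
b ∨ ~(((b ∧ a) → 0) → ~~(a ∨ ~a)) = max(0.044, 0.385) = 0.385
~(b ∨ ~(((b ∧ a) → 0) → ~~(a ∨ ~a))) = 1 − 0.385 = 0.615
~(b ∨ ~(((b ∧ a) → 0) → ~~(a ∨ ~a))) → a = min(1, 1 − 0.615 + 0.571) = min(1, 0.956) = 0.956
(~(b ∨ ~(((b ∧ a) → 0) → ~~(a ∨ ~a))) → a) ∧ b = min(0.956, 0.044) = 0.044

0.044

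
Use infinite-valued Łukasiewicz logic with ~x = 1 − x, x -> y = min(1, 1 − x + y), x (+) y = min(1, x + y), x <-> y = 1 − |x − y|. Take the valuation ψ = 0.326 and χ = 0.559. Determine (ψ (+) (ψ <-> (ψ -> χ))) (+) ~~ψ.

ψ -> χ = min(1, 1 − 0.326 + 0.559) = min(1, 1.233) = 1.000
ψ <-> (ψ -> χ) = 1 − |0.326 − 1.000| = 1 − 0.674 = 0.326
ψ (+) (ψ <-> (ψ -> χ)) = min(1, 0.326 + 0.326) = min(1, 0.652) = 0.652
~ψ = 1 − 0.326 = 0.674
~~ψ = 1 − 0.674 = 0.326
(ψ (+) (ψ <-> (ψ -> χ))) (+) ~~ψ = min(1, 0.652 + 0.326) = min(1, 0.978) = 0.978

0.978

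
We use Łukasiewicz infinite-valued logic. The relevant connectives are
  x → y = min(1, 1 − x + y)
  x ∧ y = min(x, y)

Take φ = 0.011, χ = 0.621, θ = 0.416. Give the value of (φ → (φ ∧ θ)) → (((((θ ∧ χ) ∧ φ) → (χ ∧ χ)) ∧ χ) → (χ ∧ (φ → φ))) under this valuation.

1.000

φ ∧ θ = min(0.011, 0.416) = 0.011
φ → (φ ∧ θ) = min(1, 1 − 0.011 + 0.011) = min(1, 1.000) = 1.000
θ ∧ χ = min(0.416, 0.621) = 0.416
(θ ∧ χ) ∧ φ = min(0.416, 0.011) = 0.011
χ ∧ χ = min(0.621, 0.621) = 0.621
((θ ∧ χ) ∧ φ) → (χ ∧ χ) = min(1, 1 − 0.011 + 0.621) = min(1, 1.610) = 1.000
(((θ ∧ χ) ∧ φ) → (χ ∧ χ)) ∧ χ = min(1.000, 0.621) = 0.621
φ → φ = min(1, 1 − 0.011 + 0.011) = min(1, 1.000) = 1.000
χ ∧ (φ → φ) = min(0.621, 1.000) = 0.621
((((θ ∧ χ) ∧ φ) → (χ ∧ χ)) ∧ χ) → (χ ∧ (φ → φ)) = min(1, 1 − 0.621 + 0.621) = min(1, 1.000) = 1.000
(φ → (φ ∧ θ)) → (((((θ ∧ χ) ∧ φ) → (χ ∧ χ)) ∧ χ) → (χ ∧ (φ → φ))) = min(1, 1 − 1.000 + 1.000) = min(1, 1.000) = 1.000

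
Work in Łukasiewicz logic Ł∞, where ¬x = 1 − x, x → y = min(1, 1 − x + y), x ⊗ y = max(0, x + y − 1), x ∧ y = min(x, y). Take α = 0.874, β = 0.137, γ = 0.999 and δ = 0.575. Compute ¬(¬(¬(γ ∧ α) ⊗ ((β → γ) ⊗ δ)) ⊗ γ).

0.001

γ ∧ α = min(0.999, 0.874) = 0.874
¬(γ ∧ α) = 1 − 0.874 = 0.126
β → γ = min(1, 1 − 0.137 + 0.999) = min(1, 1.862) = 1.000
(β → γ) ⊗ δ = max(0, 1.000 + 0.575 − 1) = max(0, 0.575) = 0.575
¬(γ ∧ α) ⊗ ((β → γ) ⊗ δ) = max(0, 0.126 + 0.575 − 1) = max(0, -0.299) = 0.000
¬(¬(γ ∧ α) ⊗ ((β → γ) ⊗ δ)) = 1 − 0.000 = 1.000
¬(¬(γ ∧ α) ⊗ ((β → γ) ⊗ δ)) ⊗ γ = max(0, 1.000 + 0.999 − 1) = max(0, 0.999) = 0.999
¬(¬(¬(γ ∧ α) ⊗ ((β → γ) ⊗ δ)) ⊗ γ) = 1 − 0.999 = 0.001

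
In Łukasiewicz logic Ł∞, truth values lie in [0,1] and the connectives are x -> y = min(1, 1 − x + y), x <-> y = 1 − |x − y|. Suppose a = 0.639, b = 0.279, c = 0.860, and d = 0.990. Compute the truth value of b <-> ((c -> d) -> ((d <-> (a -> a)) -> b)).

0.990

c -> d = min(1, 1 − 0.860 + 0.990) = min(1, 1.130) = 1.000
a -> a = min(1, 1 − 0.639 + 0.639) = min(1, 1.000) = 1.000
d <-> (a -> a) = 1 − |0.990 − 1.000| = 1 − 0.010 = 0.990
(d <-> (a -> a)) -> b = min(1, 1 − 0.990 + 0.279) = min(1, 0.289) = 0.289
(c -> d) -> ((d <-> (a -> a)) -> b) = min(1, 1 − 1.000 + 0.289) = min(1, 0.289) = 0.289
b <-> ((c -> d) -> ((d <-> (a -> a)) -> b)) = 1 − |0.279 − 0.289| = 1 − 0.010 = 0.990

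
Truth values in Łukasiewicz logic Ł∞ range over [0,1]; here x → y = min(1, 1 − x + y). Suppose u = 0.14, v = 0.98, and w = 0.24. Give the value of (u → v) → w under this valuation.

0.24

u → v = min(1, 1 − 0.14 + 0.98) = min(1, 1.84) = 1.00
(u → v) → w = min(1, 1 − 1.00 + 0.24) = min(1, 0.24) = 0.24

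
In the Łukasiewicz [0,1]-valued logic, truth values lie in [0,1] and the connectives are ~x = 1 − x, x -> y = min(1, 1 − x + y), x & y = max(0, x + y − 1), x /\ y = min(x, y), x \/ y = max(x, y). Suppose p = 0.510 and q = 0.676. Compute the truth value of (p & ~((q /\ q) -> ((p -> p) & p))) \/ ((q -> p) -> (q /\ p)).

q /\ q = min(0.676, 0.676) = 0.676
p -> p = min(1, 1 − 0.510 + 0.510) = min(1, 1.000) = 1.000
(p -> p) & p = max(0, 1.000 + 0.510 − 1) = max(0, 0.510) = 0.510
(q /\ q) -> ((p -> p) & p) = min(1, 1 − 0.676 + 0.510) = min(1, 0.834) = 0.834
~((q /\ q) -> ((p -> p) & p)) = 1 − 0.834 = 0.166
p & ~((q /\ q) -> ((p -> p) & p)) = max(0, 0.510 + 0.166 − 1) = max(0, -0.324) = 0.000
q -> p = min(1, 1 − 0.676 + 0.510) = min(1, 0.834) = 0.834
q /\ p = min(0.676, 0.510) = 0.510
(q -> p) -> (q /\ p) = min(1, 1 − 0.834 + 0.510) = min(1, 0.676) = 0.676
(p & ~((q /\ q) -> ((p -> p) & p))) \/ ((q -> p) -> (q /\ p)) = max(0.000, 0.676) = 0.676

0.676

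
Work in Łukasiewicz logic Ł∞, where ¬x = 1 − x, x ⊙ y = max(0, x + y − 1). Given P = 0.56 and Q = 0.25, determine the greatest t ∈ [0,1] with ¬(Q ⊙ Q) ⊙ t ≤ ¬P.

Q ⊙ Q = max(0, 0.25 + 0.25 − 1) = max(0, -0.50) = 0.00
¬(Q ⊙ Q) = 1 − 0.00 = 1.00
So the left factor is ¬(Q ⊙ Q) = 1.00.
¬P = 1 − 0.56 = 0.44
So the right-hand bound is ¬P = 0.44.
The residuum of the Łukasiewicz t-norm gives the supremum: min(1, 1 − 1.00 + 0.44).
1 − 1.00 + 0.44 = 0.44, so t = min(1, 0.44) = 0.44.
Check: 1.00 ⊙ 0.44 = max(0, 0.44) = 0.44 ≤ 0.44.

0.44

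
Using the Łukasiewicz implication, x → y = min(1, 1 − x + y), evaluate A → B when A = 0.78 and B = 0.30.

A → B = min(1, 1 − 0.78 + 0.30) = min(1, 0.52) = 0.52
For comparison, the Gödel implication (1 if x ≤ y else y) would give 0.30.

0.52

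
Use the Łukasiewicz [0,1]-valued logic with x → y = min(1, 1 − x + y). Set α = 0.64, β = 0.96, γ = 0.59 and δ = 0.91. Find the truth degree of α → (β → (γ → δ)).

1.00

γ → δ = min(1, 1 − 0.59 + 0.91) = min(1, 1.32) = 1.00
β → (γ → δ) = min(1, 1 − 0.96 + 1.00) = min(1, 1.04) = 1.00
α → (β → (γ → δ)) = min(1, 1 − 0.64 + 1.00) = min(1, 1.36) = 1.00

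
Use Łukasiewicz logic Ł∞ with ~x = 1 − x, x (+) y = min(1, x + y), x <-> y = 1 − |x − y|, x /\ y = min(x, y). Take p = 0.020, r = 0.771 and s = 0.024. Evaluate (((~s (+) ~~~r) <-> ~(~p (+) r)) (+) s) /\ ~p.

~s = 1 − 0.024 = 0.976
~r = 1 − 0.771 = 0.229
~~r = 1 − 0.229 = 0.771
~~~r = 1 − 0.771 = 0.229
~s (+) ~~~r = min(1, 0.976 + 0.229) = min(1, 1.205) = 1.000
~p = 1 − 0.020 = 0.980
~p (+) r = min(1, 0.980 + 0.771) = min(1, 1.751) = 1.000
~(~p (+) r) = 1 − 1.000 = 0.000
(~s (+) ~~~r) <-> ~(~p (+) r) = 1 − |1.000 − 0.000| = 1 − 1.000 = 0.000
((~s (+) ~~~r) <-> ~(~p (+) r)) (+) s = min(1, 0.000 + 0.024) = min(1, 0.024) = 0.024
(((~s (+) ~~~r) <-> ~(~p (+) r)) (+) s) /\ ~p = min(0.024, 0.980) = 0.024

0.024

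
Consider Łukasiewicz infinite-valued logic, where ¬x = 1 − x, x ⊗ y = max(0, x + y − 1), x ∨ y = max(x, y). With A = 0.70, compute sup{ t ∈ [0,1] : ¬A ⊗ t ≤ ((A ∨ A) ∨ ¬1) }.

¬A = 1 − 0.70 = 0.30
So the left factor is ¬A = 0.30.
A ∨ A = max(0.70, 0.70) = 0.70
¬1 = 1 − 1.00 = 0.00
(A ∨ A) ∨ ¬1 = max(0.70, 0.00) = 0.70
So the right-hand bound is (A ∨ A) ∨ ¬1 = 0.70.
The residuum of the Łukasiewicz t-norm gives the supremum: min(1, 1 − 0.30 + 0.70).
1 − 0.30 + 0.70 = 1.40, so t = min(1, 1.40) = 1.00.
Check: 0.30 ⊗ 1.00 = max(0, 0.30) = 0.30 ≤ 0.70.

1.00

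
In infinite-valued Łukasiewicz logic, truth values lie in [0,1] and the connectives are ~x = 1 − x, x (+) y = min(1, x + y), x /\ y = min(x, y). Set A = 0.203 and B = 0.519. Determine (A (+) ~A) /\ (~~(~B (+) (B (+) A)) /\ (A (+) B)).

0.722

~A = 1 − 0.203 = 0.797
A (+) ~A = min(1, 0.203 + 0.797) = min(1, 1.000) = 1.000
~B = 1 − 0.519 = 0.481
B (+) A = min(1, 0.519 + 0.203) = min(1, 0.722) = 0.722
~B (+) (B (+) A) = min(1, 0.481 + 0.722) = min(1, 1.203) = 1.000
~(~B (+) (B (+) A)) = 1 − 1.000 = 0.000
~~(~B (+) (B (+) A)) = 1 − 0.000 = 1.000
A (+) B = min(1, 0.203 + 0.519) = min(1, 0.722) = 0.722
~~(~B (+) (B (+) A)) /\ (A (+) B) = min(1.000, 0.722) = 0.722
(A (+) ~A) /\ (~~(~B (+) (B (+) A)) /\ (A (+) B)) = min(1.000, 0.722) = 0.722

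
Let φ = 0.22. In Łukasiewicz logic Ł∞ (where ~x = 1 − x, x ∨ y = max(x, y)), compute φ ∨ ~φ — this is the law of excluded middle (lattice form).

0.78

~φ = 1 − 0.22 = 0.78
φ ∨ ~φ = max(0.22, 0.78) = 0.78
(The value 0.78 < 1 shows this instance is not satisfied; not a Ł∞-tautology — its value is max(a, 1−a).)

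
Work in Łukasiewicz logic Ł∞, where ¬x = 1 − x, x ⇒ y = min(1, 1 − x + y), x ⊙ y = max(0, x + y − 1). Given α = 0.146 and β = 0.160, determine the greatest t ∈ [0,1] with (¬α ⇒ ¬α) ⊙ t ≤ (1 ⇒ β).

¬α = 1 − 0.146 = 0.854
¬α ⇒ ¬α = min(1, 1 − 0.854 + 0.854) = min(1, 1.000) = 1.000
So the left factor is ¬α ⇒ ¬α = 1.000.
1 ⇒ β = min(1, 1 − 1.000 + 0.160) = min(1, 0.160) = 0.160
So the right-hand bound is 1 ⇒ β = 0.160.
The residuum of the Łukasiewicz t-norm gives the supremum: min(1, 1 − 1.000 + 0.160).
1 − 1.000 + 0.160 = 0.160, so t = min(1, 0.160) = 0.160.
Check: 1.000 ⊙ 0.160 = max(0, 0.160) = 0.160 ≤ 0.160.

0.160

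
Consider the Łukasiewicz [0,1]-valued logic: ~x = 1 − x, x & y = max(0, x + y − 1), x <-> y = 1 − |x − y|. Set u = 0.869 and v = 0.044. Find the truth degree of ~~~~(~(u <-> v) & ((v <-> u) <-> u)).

0.131

u <-> v = 1 − |0.869 − 0.044| = 1 − 0.825 = 0.175
~(u <-> v) = 1 − 0.175 = 0.825
v <-> u = 1 − |0.044 − 0.869| = 1 − 0.825 = 0.175
(v <-> u) <-> u = 1 − |0.175 − 0.869| = 1 − 0.694 = 0.306
~(u <-> v) & ((v <-> u) <-> u) = max(0, 0.825 + 0.306 − 1) = max(0, 0.131) = 0.131
~(~(u <-> v) & ((v <-> u) <-> u)) = 1 − 0.131 = 0.869
~~(~(u <-> v) & ((v <-> u) <-> u)) = 1 − 0.869 = 0.131
~~~(~(u <-> v) & ((v <-> u) <-> u)) = 1 − 0.131 = 0.869
~~~~(~(u <-> v) & ((v <-> u) <-> u)) = 1 − 0.869 = 0.131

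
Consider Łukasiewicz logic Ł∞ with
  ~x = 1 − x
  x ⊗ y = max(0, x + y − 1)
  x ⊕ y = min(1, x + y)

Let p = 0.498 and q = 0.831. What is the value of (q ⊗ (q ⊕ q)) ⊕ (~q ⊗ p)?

0.831

q ⊕ q = min(1, 0.831 + 0.831) = min(1, 1.662) = 1.000
q ⊗ (q ⊕ q) = max(0, 0.831 + 1.000 − 1) = max(0, 0.831) = 0.831
~q = 1 − 0.831 = 0.169
~q ⊗ p = max(0, 0.169 + 0.498 − 1) = max(0, -0.333) = 0.000
(q ⊗ (q ⊕ q)) ⊕ (~q ⊗ p) = min(1, 0.831 + 0.000) = min(1, 0.831) = 0.831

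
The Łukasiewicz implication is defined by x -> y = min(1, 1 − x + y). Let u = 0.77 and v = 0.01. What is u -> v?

0.24

u -> v = min(1, 1 − 0.77 + 0.01) = min(1, 0.24) = 0.24
For comparison, the Gödel implication (1 if x ≤ y else y) would give 0.01.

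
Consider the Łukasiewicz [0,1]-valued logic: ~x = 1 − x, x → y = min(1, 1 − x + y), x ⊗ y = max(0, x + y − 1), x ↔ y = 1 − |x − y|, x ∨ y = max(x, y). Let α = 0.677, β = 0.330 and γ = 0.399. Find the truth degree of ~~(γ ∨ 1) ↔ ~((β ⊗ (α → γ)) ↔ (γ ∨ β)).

γ ∨ 1 = max(0.399, 1.000) = 1.000
~(γ ∨ 1) = 1 − 1.000 = 0.000
~~(γ ∨ 1) = 1 − 0.000 = 1.000
α → γ = min(1, 1 − 0.677 + 0.399) = min(1, 0.722) = 0.722
β ⊗ (α → γ) = max(0, 0.330 + 0.722 − 1) = max(0, 0.052) = 0.052
γ ∨ β = max(0.399, 0.330) = 0.399
(β ⊗ (α → γ)) ↔ (γ ∨ β) = 1 − |0.052 − 0.399| = 1 − 0.347 = 0.653
~((β ⊗ (α → γ)) ↔ (γ ∨ β)) = 1 − 0.653 = 0.347
~~(γ ∨ 1) ↔ ~((β ⊗ (α → γ)) ↔ (γ ∨ β)) = 1 − |1.000 − 0.347| = 1 − 0.653 = 0.347

0.347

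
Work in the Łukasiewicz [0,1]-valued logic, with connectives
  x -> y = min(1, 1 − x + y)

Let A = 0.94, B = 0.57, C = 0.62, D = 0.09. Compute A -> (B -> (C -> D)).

C -> D = min(1, 1 − 0.62 + 0.09) = min(1, 0.47) = 0.47
B -> (C -> D) = min(1, 1 − 0.57 + 0.47) = min(1, 0.90) = 0.90
A -> (B -> (C -> D)) = min(1, 1 − 0.94 + 0.90) = min(1, 0.96) = 0.96

0.96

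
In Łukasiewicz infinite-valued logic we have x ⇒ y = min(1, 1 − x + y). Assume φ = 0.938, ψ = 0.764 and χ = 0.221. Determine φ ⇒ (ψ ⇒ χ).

0.519

ψ ⇒ χ = min(1, 1 − 0.764 + 0.221) = min(1, 0.457) = 0.457
φ ⇒ (ψ ⇒ χ) = min(1, 1 − 0.938 + 0.457) = min(1, 0.519) = 0.519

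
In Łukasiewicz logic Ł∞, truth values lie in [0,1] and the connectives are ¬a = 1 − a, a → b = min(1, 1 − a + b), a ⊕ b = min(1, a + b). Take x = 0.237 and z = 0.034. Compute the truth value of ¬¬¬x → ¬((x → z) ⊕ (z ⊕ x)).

¬x = 1 − 0.237 = 0.763
¬¬x = 1 − 0.763 = 0.237
¬¬¬x = 1 − 0.237 = 0.763
x → z = min(1, 1 − 0.237 + 0.034) = min(1, 0.797) = 0.797
z ⊕ x = min(1, 0.034 + 0.237) = min(1, 0.271) = 0.271
(x → z) ⊕ (z ⊕ x) = min(1, 0.797 + 0.271) = min(1, 1.068) = 1.000
¬((x → z) ⊕ (z ⊕ x)) = 1 − 1.000 = 0.000
¬¬¬x → ¬((x → z) ⊕ (z ⊕ x)) = min(1, 1 − 0.763 + 0.000) = min(1, 0.237) = 0.237

0.237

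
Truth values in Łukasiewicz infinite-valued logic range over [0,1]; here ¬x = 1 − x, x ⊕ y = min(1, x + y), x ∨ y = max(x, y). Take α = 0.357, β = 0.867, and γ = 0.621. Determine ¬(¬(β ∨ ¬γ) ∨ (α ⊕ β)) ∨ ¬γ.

0.379

¬γ = 1 − 0.621 = 0.379
β ∨ ¬γ = max(0.867, 0.379) = 0.867
¬(β ∨ ¬γ) = 1 − 0.867 = 0.133
α ⊕ β = min(1, 0.357 + 0.867) = min(1, 1.224) = 1.000
¬(β ∨ ¬γ) ∨ (α ⊕ β) = max(0.133, 1.000) = 1.000
¬(¬(β ∨ ¬γ) ∨ (α ⊕ β)) = 1 − 1.000 = 0.000
¬(¬(β ∨ ¬γ) ∨ (α ⊕ β)) ∨ ¬γ = max(0.000, 0.379) = 0.379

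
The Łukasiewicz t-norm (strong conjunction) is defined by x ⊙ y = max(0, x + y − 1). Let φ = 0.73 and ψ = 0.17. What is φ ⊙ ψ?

0.00

φ ⊙ ψ = max(0, 0.73 + 0.17 − 1) = max(0, -0.10) = 0.00
For comparison, the Gödel (minimum) t-norm min(x, y) would give 0.17.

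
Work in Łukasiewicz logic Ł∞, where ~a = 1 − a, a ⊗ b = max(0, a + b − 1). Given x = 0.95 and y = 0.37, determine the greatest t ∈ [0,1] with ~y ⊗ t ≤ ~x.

~y = 1 − 0.37 = 0.63
So the left factor is ~y = 0.63.
~x = 1 − 0.95 = 0.05
So the right-hand bound is ~x = 0.05.
The residuum of the Łukasiewicz t-norm gives the supremum: min(1, 1 − 0.63 + 0.05).
1 − 0.63 + 0.05 = 0.42, so t = min(1, 0.42) = 0.42.
Check: 0.63 ⊗ 0.42 = max(0, 0.05) = 0.05 ≤ 0.05.

0.42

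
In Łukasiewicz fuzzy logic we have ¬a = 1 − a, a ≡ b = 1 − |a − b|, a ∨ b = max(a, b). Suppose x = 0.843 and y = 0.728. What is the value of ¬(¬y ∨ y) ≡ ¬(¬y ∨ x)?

¬y = 1 − 0.728 = 0.272
¬y ∨ y = max(0.272, 0.728) = 0.728
¬(¬y ∨ y) = 1 − 0.728 = 0.272
¬y ∨ x = max(0.272, 0.843) = 0.843
¬(¬y ∨ x) = 1 − 0.843 = 0.157
¬(¬y ∨ y) ≡ ¬(¬y ∨ x) = 1 − |0.272 − 0.157| = 1 − 0.115 = 0.885

0.885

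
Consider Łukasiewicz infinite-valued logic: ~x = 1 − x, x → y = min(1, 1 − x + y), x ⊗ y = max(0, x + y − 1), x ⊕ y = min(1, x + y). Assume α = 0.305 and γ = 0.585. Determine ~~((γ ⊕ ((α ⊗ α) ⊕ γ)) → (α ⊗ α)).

0.000

α ⊗ α = max(0, 0.305 + 0.305 − 1) = max(0, -0.390) = 0.000
(α ⊗ α) ⊕ γ = min(1, 0.000 + 0.585) = min(1, 0.585) = 0.585
γ ⊕ ((α ⊗ α) ⊕ γ) = min(1, 0.585 + 0.585) = min(1, 1.170) = 1.000
(γ ⊕ ((α ⊗ α) ⊕ γ)) → (α ⊗ α) = min(1, 1 − 1.000 + 0.000) = min(1, 0.000) = 0.000
~((γ ⊕ ((α ⊗ α) ⊕ γ)) → (α ⊗ α)) = 1 − 0.000 = 1.000
~~((γ ⊕ ((α ⊗ α) ⊕ γ)) → (α ⊗ α)) = 1 − 1.000 = 0.000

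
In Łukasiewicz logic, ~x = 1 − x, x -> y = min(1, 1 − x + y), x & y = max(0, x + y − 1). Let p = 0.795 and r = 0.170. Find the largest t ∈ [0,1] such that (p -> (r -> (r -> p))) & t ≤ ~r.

0.830

r -> p = min(1, 1 − 0.170 + 0.795) = min(1, 1.625) = 1.000
r -> (r -> p) = min(1, 1 − 0.170 + 1.000) = min(1, 1.830) = 1.000
p -> (r -> (r -> p)) = min(1, 1 − 0.795 + 1.000) = min(1, 1.205) = 1.000
So the left factor is p -> (r -> (r -> p)) = 1.000.
~r = 1 − 0.170 = 0.830
So the right-hand bound is ~r = 0.830.
The residuum of the Łukasiewicz t-norm gives the supremum: min(1, 1 − 1.000 + 0.830).
1 − 1.000 + 0.830 = 0.830, so t = min(1, 0.830) = 0.830.
Check: 1.000 & 0.830 = max(0, 0.830) = 0.830 ≤ 0.830.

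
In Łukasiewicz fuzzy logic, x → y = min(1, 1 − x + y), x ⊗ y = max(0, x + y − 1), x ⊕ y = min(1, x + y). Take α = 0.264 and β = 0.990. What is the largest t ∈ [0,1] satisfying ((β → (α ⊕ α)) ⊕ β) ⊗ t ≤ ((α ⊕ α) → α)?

0.736

α ⊕ α = min(1, 0.264 + 0.264) = min(1, 0.528) = 0.528
β → (α ⊕ α) = min(1, 1 − 0.990 + 0.528) = min(1, 0.538) = 0.538
(β → (α ⊕ α)) ⊕ β = min(1, 0.538 + 0.990) = min(1, 1.528) = 1.000
So the left factor is (β → (α ⊕ α)) ⊕ β = 1.000.
(α ⊕ α) → α = min(1, 1 − 0.528 + 0.264) = min(1, 0.736) = 0.736
So the right-hand bound is (α ⊕ α) → α = 0.736.
The residuum of the Łukasiewicz t-norm gives the supremum: min(1, 1 − 1.000 + 0.736).
1 − 1.000 + 0.736 = 0.736, so t = min(1, 0.736) = 0.736.
Check: 1.000 ⊗ 0.736 = max(0, 0.736) = 0.736 ≤ 0.736.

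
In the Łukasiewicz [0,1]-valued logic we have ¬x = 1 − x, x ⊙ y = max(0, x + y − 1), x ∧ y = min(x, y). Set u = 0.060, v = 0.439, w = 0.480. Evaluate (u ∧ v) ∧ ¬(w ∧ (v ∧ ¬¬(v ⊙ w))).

u ∧ v = min(0.060, 0.439) = 0.060
v ⊙ w = max(0, 0.439 + 0.480 − 1) = max(0, -0.081) = 0.000
¬(v ⊙ w) = 1 − 0.000 = 1.000
¬¬(v ⊙ w) = 1 − 1.000 = 0.000
v ∧ ¬¬(v ⊙ w) = min(0.439, 0.000) = 0.000
w ∧ (v ∧ ¬¬(v ⊙ w)) = min(0.480, 0.000) = 0.000
¬(w ∧ (v ∧ ¬¬(v ⊙ w))) = 1 − 0.000 = 1.000
(u ∧ v) ∧ ¬(w ∧ (v ∧ ¬¬(v ⊙ w))) = min(0.060, 1.000) = 0.060

0.060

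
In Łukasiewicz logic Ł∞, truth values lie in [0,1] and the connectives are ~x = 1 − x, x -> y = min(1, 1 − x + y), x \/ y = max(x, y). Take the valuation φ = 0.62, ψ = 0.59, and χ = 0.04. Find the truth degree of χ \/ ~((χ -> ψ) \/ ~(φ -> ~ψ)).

χ -> ψ = min(1, 1 − 0.04 + 0.59) = min(1, 1.55) = 1.00
~ψ = 1 − 0.59 = 0.41
φ -> ~ψ = min(1, 1 − 0.62 + 0.41) = min(1, 0.79) = 0.79
~(φ -> ~ψ) = 1 − 0.79 = 0.21
(χ -> ψ) \/ ~(φ -> ~ψ) = max(1.00, 0.21) = 1.00
~((χ -> ψ) \/ ~(φ -> ~ψ)) = 1 − 1.00 = 0.00
χ \/ ~((χ -> ψ) \/ ~(φ -> ~ψ)) = max(0.04, 0.00) = 0.04

0.04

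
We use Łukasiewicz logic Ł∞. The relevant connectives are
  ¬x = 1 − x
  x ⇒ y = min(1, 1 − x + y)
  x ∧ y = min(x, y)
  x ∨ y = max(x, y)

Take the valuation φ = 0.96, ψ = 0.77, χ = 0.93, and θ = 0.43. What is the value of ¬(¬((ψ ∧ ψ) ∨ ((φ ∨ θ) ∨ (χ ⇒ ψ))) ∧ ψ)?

ψ ∧ ψ = min(0.77, 0.77) = 0.77
φ ∨ θ = max(0.96, 0.43) = 0.96
χ ⇒ ψ = min(1, 1 − 0.93 + 0.77) = min(1, 0.84) = 0.84
(φ ∨ θ) ∨ (χ ⇒ ψ) = max(0.96, 0.84) = 0.96
(ψ ∧ ψ) ∨ ((φ ∨ θ) ∨ (χ ⇒ ψ)) = max(0.77, 0.96) = 0.96
¬((ψ ∧ ψ) ∨ ((φ ∨ θ) ∨ (χ ⇒ ψ))) = 1 − 0.96 = 0.04
¬((ψ ∧ ψ) ∨ ((φ ∨ θ) ∨ (χ ⇒ ψ))) ∧ ψ = min(0.04, 0.77) = 0.04
¬(¬((ψ ∧ ψ) ∨ ((φ ∨ θ) ∨ (χ ⇒ ψ))) ∧ ψ) = 1 − 0.04 = 0.96

0.96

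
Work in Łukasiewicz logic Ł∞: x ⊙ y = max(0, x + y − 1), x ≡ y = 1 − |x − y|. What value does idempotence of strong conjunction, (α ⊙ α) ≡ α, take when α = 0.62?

α ⊙ α = max(0, 0.62 + 0.62 − 1) = max(0, 0.24) = 0.24
(α ⊙ α) ≡ α = 1 − |0.24 − 0.62| = 1 − 0.38 = 0.62
(The value 0.62 < 1 shows this instance is not satisfied; fails in Ł∞ since a ⊗ a = max(0, 2a−1) ≠ a in general.)

0.62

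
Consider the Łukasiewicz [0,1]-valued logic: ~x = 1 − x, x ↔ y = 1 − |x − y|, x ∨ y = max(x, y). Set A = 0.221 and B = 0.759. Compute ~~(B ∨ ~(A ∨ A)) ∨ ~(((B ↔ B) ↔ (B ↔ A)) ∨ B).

A ∨ A = max(0.221, 0.221) = 0.221
~(A ∨ A) = 1 − 0.221 = 0.779
B ∨ ~(A ∨ A) = max(0.759, 0.779) = 0.779
~(B ∨ ~(A ∨ A)) = 1 − 0.779 = 0.221
~~(B ∨ ~(A ∨ A)) = 1 − 0.221 = 0.779
B ↔ B = 1 − |0.759 − 0.759| = 1 − 0.000 = 1.000
B ↔ A = 1 − |0.759 − 0.221| = 1 − 0.538 = 0.462
(B ↔ B) ↔ (B ↔ A) = 1 − |1.000 − 0.462| = 1 − 0.538 = 0.462
((B ↔ B) ↔ (B ↔ A)) ∨ B = max(0.462, 0.759) = 0.759
~(((B ↔ B) ↔ (B ↔ A)) ∨ B) = 1 − 0.759 = 0.241
~~(B ∨ ~(A ∨ A)) ∨ ~(((B ↔ B) ↔ (B ↔ A)) ∨ B) = max(0.779, 0.241) = 0.779

0.779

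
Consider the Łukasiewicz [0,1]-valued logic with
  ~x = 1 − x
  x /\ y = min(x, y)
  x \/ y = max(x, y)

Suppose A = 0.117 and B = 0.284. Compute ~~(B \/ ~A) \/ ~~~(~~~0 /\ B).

0.883

~A = 1 − 0.117 = 0.883
B \/ ~A = max(0.284, 0.883) = 0.883
~(B \/ ~A) = 1 − 0.883 = 0.117
~~(B \/ ~A) = 1 − 0.117 = 0.883
~0 = 1 − 0.000 = 1.000
~~0 = 1 − 1.000 = 0.000
~~~0 = 1 − 0.000 = 1.000
~~~0 /\ B = min(1.000, 0.284) = 0.284
~(~~~0 /\ B) = 1 − 0.284 = 0.716
~~(~~~0 /\ B) = 1 − 0.716 = 0.284
~~~(~~~0 /\ B) = 1 − 0.284 = 0.716
~~(B \/ ~A) \/ ~~~(~~~0 /\ B) = max(0.883, 0.716) = 0.883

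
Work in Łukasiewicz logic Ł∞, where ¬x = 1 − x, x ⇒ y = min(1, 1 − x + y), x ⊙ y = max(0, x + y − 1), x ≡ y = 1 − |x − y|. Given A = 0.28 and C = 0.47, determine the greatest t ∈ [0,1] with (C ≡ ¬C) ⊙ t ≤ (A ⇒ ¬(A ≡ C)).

0.97

¬C = 1 − 0.47 = 0.53
C ≡ ¬C = 1 − |0.47 − 0.53| = 1 − 0.06 = 0.94
So the left factor is C ≡ ¬C = 0.94.
A ≡ C = 1 − |0.28 − 0.47| = 1 − 0.19 = 0.81
¬(A ≡ C) = 1 − 0.81 = 0.19
A ⇒ ¬(A ≡ C) = min(1, 1 − 0.28 + 0.19) = min(1, 0.91) = 0.91
So the right-hand bound is A ⇒ ¬(A ≡ C) = 0.91.
The residuum of the Łukasiewicz t-norm gives the supremum: min(1, 1 − 0.94 + 0.91).
1 − 0.94 + 0.91 = 0.97, so t = min(1, 0.97) = 0.97.
Check: 0.94 ⊙ 0.97 = max(0, 0.91) = 0.91 ≤ 0.91.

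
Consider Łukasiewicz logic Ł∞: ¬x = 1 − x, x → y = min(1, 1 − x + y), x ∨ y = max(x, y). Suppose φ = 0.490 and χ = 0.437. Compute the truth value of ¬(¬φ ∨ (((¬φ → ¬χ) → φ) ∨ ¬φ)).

¬φ = 1 − 0.490 = 0.510
¬χ = 1 − 0.437 = 0.563
¬φ → ¬χ = min(1, 1 − 0.510 + 0.563) = min(1, 1.053) = 1.000
(¬φ → ¬χ) → φ = min(1, 1 − 1.000 + 0.490) = min(1, 0.490) = 0.490
((¬φ → ¬χ) → φ) ∨ ¬φ = max(0.490, 0.510) = 0.510
¬φ ∨ (((¬φ → ¬χ) → φ) ∨ ¬φ) = max(0.510, 0.510) = 0.510
¬(¬φ ∨ (((¬φ → ¬χ) → φ) ∨ ¬φ)) = 1 − 0.510 = 0.490

0.490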